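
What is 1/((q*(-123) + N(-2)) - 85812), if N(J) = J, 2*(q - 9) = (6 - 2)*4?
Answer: -1/87905 ≈ -1.1376e-5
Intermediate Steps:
q = 17 (q = 9 + ((6 - 2)*4)/2 = 9 + (4*4)/2 = 9 + (1/2)*16 = 9 + 8 = 17)
1/((q*(-123) + N(-2)) - 85812) = 1/((17*(-123) - 2) - 85812) = 1/((-2091 - 2) - 85812) = 1/(-2093 - 85812) = 1/(-87905) = -1/87905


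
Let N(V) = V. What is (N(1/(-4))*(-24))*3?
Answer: 18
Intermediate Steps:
(N(1/(-4))*(-24))*3 = (-24/(-4))*3 = -1/4*(-24)*3 = 6*3 = 18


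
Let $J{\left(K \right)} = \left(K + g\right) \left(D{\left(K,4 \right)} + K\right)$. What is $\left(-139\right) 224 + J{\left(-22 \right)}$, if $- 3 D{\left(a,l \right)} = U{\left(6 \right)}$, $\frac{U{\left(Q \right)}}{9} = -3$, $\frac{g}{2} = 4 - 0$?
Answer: $-30954$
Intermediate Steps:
$g = 8$ ($g = 2 \left(4 - 0\right) = 2 \left(4 + 0\right) = 2 \cdot 4 = 8$)
$U{\left(Q \right)} = -27$ ($U{\left(Q \right)} = 9 \left(-3\right) = -27$)
$D{\left(a,l \right)} = 9$ ($D{\left(a,l \right)} = \left(- \frac{1}{3}\right) \left(-27\right) = 9$)
$J{\left(K \right)} = \left(8 + K\right) \left(9 + K\right)$ ($J{\left(K \right)} = \left(K + 8\right) \left(9 + K\right) = \left(8 + K\right) \left(9 + K\right)$)
$\left(-139\right) 224 + J{\left(-22 \right)} = \left(-139\right) 224 + \left(72 + \left(-22\right)^{2} + 17 \left(-22\right)\right) = -31136 + \left(72 + 484 - 374\right) = -31136 + 182 = -30954$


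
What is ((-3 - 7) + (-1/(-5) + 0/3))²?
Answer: 2401/25 ≈ 96.040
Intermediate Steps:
((-3 - 7) + (-1/(-5) + 0/3))² = (-10 + (-1*(-⅕) + 0*(⅓)))² = (-10 + (⅕ + 0))² = (-10 + ⅕)² = (-49/5)² = 2401/25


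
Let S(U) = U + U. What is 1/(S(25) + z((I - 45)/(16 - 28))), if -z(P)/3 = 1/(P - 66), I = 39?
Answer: 131/6556 ≈ 0.019982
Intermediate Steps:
S(U) = 2*U
z(P) = -3/(-66 + P) (z(P) = -3/(P - 66) = -3/(-66 + P))
1/(S(25) + z((I - 45)/(16 - 28))) = 1/(2*25 - 3/(-66 + (39 - 45)/(16 - 28))) = 1/(50 - 3/(-66 - 6/(-12))) = 1/(50 - 3/(-66 - 6*(-1/12))) = 1/(50 - 3/(-66 + ½)) = 1/(50 - 3/(-131/2)) = 1/(50 - 3*(-2/131)) = 1/(50 + 6/131) = 1/(6556/131) = 131/6556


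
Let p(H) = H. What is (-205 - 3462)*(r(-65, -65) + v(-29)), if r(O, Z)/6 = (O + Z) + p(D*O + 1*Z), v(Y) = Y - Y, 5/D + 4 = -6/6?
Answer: 2860260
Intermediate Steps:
D = -1 (D = 5/(-4 - 6/6) = 5/(-4 - 6*1/6) = 5/(-4 - 1) = 5/(-5) = 5*(-1/5) = -1)
v(Y) = 0
r(O, Z) = 12*Z (r(O, Z) = 6*((O + Z) + (-O + 1*Z)) = 6*((O + Z) + (-O + Z)) = 6*((O + Z) + (Z - O)) = 6*(2*Z) = 12*Z)
(-205 - 3462)*(r(-65, -65) + v(-29)) = (-205 - 3462)*(12*(-65) + 0) = -3667*(-780 + 0) = -3667*(-780) = 2860260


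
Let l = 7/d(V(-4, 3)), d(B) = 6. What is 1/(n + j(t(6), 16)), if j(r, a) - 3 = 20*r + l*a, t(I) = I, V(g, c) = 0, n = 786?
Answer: 3/2783 ≈ 0.0010780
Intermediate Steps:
l = 7/6 ≈ 1.1667
j(r, a) = 3 + 20*r + 7*a/6 (j(r, a) = 3 + (20*r + 7*a/6) = 3 + 20*r + 7*a/6)
1/(n + j(t(6), 16)) = 1/(786 + (3 + 20*6 + (7/6)*16)) = 1/(786 + (3 + 120 + 56/3)) = 1/(786 + 425/3) = 1/(2783/3) = 3/2783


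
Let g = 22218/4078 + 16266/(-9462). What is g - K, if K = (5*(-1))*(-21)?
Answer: -325636651/3215503 ≈ -101.27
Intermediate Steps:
K = 105 (K = -5*(-21) = 105)
g = 11991164/3215503 (g = 22218*(1/4078) + 16266*(-1/9462) = 11109/2039 - 2711/1577 = 11991164/3215503 ≈ 3.7292)
g - K = 11991164/3215503 - 1*105 = 11991164/3215503 - 105 = -325636651/3215503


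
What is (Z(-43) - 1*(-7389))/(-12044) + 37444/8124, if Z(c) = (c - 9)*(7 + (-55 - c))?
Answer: 97208765/24461364 ≈ 3.9740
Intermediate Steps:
Z(c) = (-48 - c)*(-9 + c) (Z(c) = (-9 + c)*(-48 - c) = (-48 - c)*(-9 + c))
(Z(-43) - 1*(-7389))/(-12044) + 37444/8124 = ((432 - 1*(-43)² - 39*(-43)) - 1*(-7389))/(-12044) + 37444/8124 = ((432 - 1*1849 + 1677) + 7389)*(-1/12044) + 37444*(1/8124) = ((432 - 1849 + 1677) + 7389)*(-1/12044) + 9361/2031 = (260 + 7389)*(-1/12044) + 9361/2031 = 7649*(-1/12044) + 9361/2031 = -7649/12044 + 9361/2031 = 97208765/24461364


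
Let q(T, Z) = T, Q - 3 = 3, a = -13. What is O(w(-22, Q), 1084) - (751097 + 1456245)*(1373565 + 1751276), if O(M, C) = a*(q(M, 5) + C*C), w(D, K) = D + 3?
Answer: -6897608058103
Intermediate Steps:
Q = 6 (Q = 3 + 3 = 6)
w(D, K) = 3 + D
O(M, C) = -13*M - 13*C² (O(M, C) = -13*(M + C*C) = -13*(M + C²) = -13*M - 13*C²)
O(w(-22, Q), 1084) - (751097 + 1456245)*(1373565 + 1751276) = (-13*(3 - 22) - 13*1084²) - (751097 + 1456245)*(1373565 + 1751276) = (-13*(-19) - 13*1175056) - 2207342*3124841 = (247 - 15275728) - 1*6897592782622 = -15275481 - 6897592782622 = -6897608058103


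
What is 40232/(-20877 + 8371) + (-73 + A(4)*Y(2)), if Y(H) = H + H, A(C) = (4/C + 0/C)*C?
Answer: -376537/6253 ≈ -60.217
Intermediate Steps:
A(C) = 4 (A(C) = (4/C + 0)*C = (4/C)*C = 4)
Y(H) = 2*H
40232/(-20877 + 8371) + (-73 + A(4)*Y(2)) = 40232/(-20877 + 8371) + (-73 + 4*(2*2)) = 40232/(-12506) + (-73 + 4*4) = 40232*(-1/12506) + (-73 + 16) = -20116/6253 - 57 = -376537/6253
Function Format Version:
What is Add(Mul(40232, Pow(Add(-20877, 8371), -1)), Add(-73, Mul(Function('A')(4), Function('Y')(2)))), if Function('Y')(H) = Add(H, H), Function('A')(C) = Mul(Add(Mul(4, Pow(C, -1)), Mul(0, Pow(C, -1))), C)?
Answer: Rational(-376537, 6253) ≈ -60.217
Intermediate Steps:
Function('A')(C) = 4 (Function('A')(C) = Mul(Add(Mul(4, Pow(C, -1)), 0), C) = Mul(Mul(4, Pow(C, -1)), C) = 4)
Function('Y')(H) = Mul(2, H)
Add(Mul(40232, Pow(Add(-20877, 8371), -1)), Add(-73, Mul(Function('A')(4), Function('Y')(2)))) = Add(Mul(40232, Pow(Add(-20877, 8371), -1)), Add(-73, Mul(4, Mul(2, 2)))) = Add(Mul(40232, Pow(-12506, -1)), Add(-73, Mul(4, 4))) = Add(Mul(40232, Rational(-1, 12506)), Add(-73, 16)) = Add(Rational(-20116, 6253), -57) = Rational(-376537, 6253)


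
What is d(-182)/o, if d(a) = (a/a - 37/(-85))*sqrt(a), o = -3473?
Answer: -122*I*sqrt(182)/295205 ≈ -0.0055753*I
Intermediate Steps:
d(a) = 122*sqrt(a)/85 (d(a) = (1 - 37*(-1/85))*sqrt(a) = (1 + 37/85)*sqrt(a) = 122*sqrt(a)/85)
d(-182)/o = (122*sqrt(-182)/85)/(-3473) = (122*(I*sqrt(182))/85)*(-1/3473) = (122*I*sqrt(182)/85)*(-1/3473) = -122*I*sqrt(182)/295205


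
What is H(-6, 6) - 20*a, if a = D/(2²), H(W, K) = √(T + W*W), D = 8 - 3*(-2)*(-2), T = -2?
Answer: 20 + √34 ≈ 25.831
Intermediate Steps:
D = -4 (D = 8 - (-6)*(-2) = 8 - 1*12 = 8 - 12 = -4)
H(W, K) = √(-2 + W²) (H(W, K) = √(-2 + W*W) = √(-2 + W²))
a = -1 (a = -4/(2²) = -4/4 = -4*¼ = -1)
H(-6, 6) - 20*a = √(-2 + (-6)²) - 20*(-1) = √(-2 + 36) + 20 = √34 + 20 = 20 + √34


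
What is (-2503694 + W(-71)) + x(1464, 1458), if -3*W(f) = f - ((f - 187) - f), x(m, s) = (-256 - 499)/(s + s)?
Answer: -7300885211/2916 ≈ -2.5037e+6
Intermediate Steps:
x(m, s) = -755/(2*s) (x(m, s) = -755*1/(2*s) = -755/(2*s))
W(f) = -187/3 - f/3 (W(f) = -(f - ((f - 187) - f))/3 = -(f - ((-187 + f) - f))/3 = -(f - 1*(-187))/3 = -(f + 187)/3 = -(187 + f)/3 = -187/3 - f/3)
(-2503694 + W(-71)) + x(1464, 1458) = (-2503694 + (-187/3 - ⅓*(-71))) - 755/2/1458 = (-2503694 + (-187/3 + 71/3)) - 755/2*1/1458 = (-2503694 - 116/3) - 755/2916 = -7511198/3 - 755/2916 = -7300885211/2916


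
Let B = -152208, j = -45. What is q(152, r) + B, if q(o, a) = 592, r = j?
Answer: -151616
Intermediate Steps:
r = -45
q(152, r) + B = 592 - 152208 = -151616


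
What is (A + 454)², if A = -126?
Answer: 107584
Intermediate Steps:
(A + 454)² = (-126 + 454)² = 328² = 107584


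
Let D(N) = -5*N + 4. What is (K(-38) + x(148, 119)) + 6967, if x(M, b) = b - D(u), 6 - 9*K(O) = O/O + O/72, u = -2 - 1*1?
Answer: 2289907/324 ≈ 7067.6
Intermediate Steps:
u = -3 (u = -2 - 1 = -3)
D(N) = 4 - 5*N
K(O) = 5/9 - O/648 (K(O) = 2/3 - (O/O + O/72)/9 = 2/3 - (1 + O*(1/72))/9 = 2/3 - (1 + O/72)/9 = 2/3 + (-1/9 - O/648) = 5/9 - O/648)
x(M, b) = -19 + b (x(M, b) = b - (4 - 5*(-3)) = b - (4 + 15) = b - 1*19 = b - 19 = -19 + b)
(K(-38) + x(148, 119)) + 6967 = ((5/9 - 1/648*(-38)) + (-19 + 119)) + 6967 = ((5/9 + 19/324) + 100) + 6967 = (199/324 + 100) + 6967 = 32599/324 + 6967 = 2289907/324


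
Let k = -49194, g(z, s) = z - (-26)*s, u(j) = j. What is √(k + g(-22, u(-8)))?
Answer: 4*I*√3089 ≈ 222.32*I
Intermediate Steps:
g(z, s) = z + 26*s
√(k + g(-22, u(-8))) = √(-49194 + (-22 + 26*(-8))) = √(-49194 + (-22 - 208)) = √(-49194 - 230) = √(-49424) = 4*I*√3089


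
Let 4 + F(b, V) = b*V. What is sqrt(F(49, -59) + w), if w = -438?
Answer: I*sqrt(3333) ≈ 57.732*I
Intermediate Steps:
F(b, V) = -4 + V*b (F(b, V) = -4 + b*V = -4 + V*b)
sqrt(F(49, -59) + w) = sqrt((-4 - 59*49) - 438) = sqrt((-4 - 2891) - 438) = sqrt(-2895 - 438) = sqrt(-3333) = I*sqrt(3333)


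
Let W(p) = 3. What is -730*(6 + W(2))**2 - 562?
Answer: -59692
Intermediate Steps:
-730*(6 + W(2))**2 - 562 = -730*(6 + 3)**2 - 562 = -730*9**2 - 562 = -730*81 - 562 = -59130 - 562 = -59692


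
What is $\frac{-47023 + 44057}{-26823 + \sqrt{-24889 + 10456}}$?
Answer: $\frac{13259503}{119914627} + \frac{1483 i \sqrt{14433}}{359743881} \approx 0.11057 + 0.00049525 i$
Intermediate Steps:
$\frac{-47023 + 44057}{-26823 + \sqrt{-24889 + 10456}} = - \frac{2966}{-26823 + \sqrt{-14433}} = - \frac{2966}{-26823 + i \sqrt{14433}}$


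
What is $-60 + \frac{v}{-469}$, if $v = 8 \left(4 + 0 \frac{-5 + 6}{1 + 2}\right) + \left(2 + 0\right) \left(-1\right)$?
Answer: $- \frac{28170}{469} \approx -60.064$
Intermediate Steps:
$v = 30$ ($v = 8 \left(4 + 0 \cdot 1 \cdot \frac{1}{3}\right) + 2 \left(-1\right) = 8 \left(4 + 0 \cdot 1 \cdot \frac{1}{3}\right) - 2 = 8 \left(4 + 0 \cdot \frac{1}{3}\right) - 2 = 8 \left(4 + 0\right) - 2 = 8 \cdot 4 - 2 = 32 - 2 = 30$)
$-60 + \frac{v}{-469} = -60 + \frac{1}{-469} \cdot 30 = -60 - \frac{30}{469} = - \frac{28170}{469}$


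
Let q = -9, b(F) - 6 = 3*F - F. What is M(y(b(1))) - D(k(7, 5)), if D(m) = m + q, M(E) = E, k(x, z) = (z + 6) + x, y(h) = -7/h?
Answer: -79/8 ≈ -9.8750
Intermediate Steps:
b(F) = 6 + 2*F (b(F) = 6 + (3*F - F) = 6 + 2*F)
k(x, z) = 6 + x + z (k(x, z) = (6 + z) + x = 6 + x + z)
D(m) = -9 + m (D(m) = m - 9 = -9 + m)
M(y(b(1))) - D(k(7, 5)) = -7/(6 + 2*1) - (-9 + (6 + 7 + 5)) = -7/(6 + 2) - (-9 + 18) = -7/8 - 1*9 = -7*⅛ - 9 = -7/8 - 9 = -79/8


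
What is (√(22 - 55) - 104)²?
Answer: (104 - I*√33)² ≈ 10783.0 - 1194.9*I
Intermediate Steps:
(√(22 - 55) - 104)² = (√(-33) - 104)² = (I*√33 - 104)² = (-104 + I*√33)²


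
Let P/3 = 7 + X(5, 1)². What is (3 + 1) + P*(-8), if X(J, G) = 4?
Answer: -548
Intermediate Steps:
P = 69 (P = 3*(7 + 4²) = 3*(7 + 16) = 3*23 = 69)
(3 + 1) + P*(-8) = (3 + 1) + 69*(-8) = 4 - 552 = -548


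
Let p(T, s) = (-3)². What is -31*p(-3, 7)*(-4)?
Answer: 1116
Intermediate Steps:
p(T, s) = 9
-31*p(-3, 7)*(-4) = -31*9*(-4) = -279*(-4) = 1116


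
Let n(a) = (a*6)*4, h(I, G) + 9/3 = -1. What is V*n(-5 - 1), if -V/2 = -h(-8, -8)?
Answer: 1152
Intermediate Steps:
h(I, G) = -4 (h(I, G) = -3 - 1 = -4)
n(a) = 24*a (n(a) = (6*a)*4 = 24*a)
V = -8 (V = -(-2)*(-4) = -2*4 = -8)
V*n(-5 - 1) = -192*(-5 - 1) = -192*(-6) = -8*(-144) = 1152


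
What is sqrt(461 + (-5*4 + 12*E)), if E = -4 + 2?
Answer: sqrt(417) ≈ 20.421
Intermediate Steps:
E = -2
sqrt(461 + (-5*4 + 12*E)) = sqrt(461 + (-5*4 + 12*(-2))) = sqrt(461 + (-20 - 24)) = sqrt(461 - 44) = sqrt(417)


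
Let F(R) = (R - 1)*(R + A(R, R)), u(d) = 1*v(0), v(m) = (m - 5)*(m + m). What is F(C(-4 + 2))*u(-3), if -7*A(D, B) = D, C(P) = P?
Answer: 0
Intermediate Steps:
A(D, B) = -D/7
v(m) = 2*m*(-5 + m) (v(m) = (-5 + m)*(2*m) = 2*m*(-5 + m))
u(d) = 0 (u(d) = 1*(2*0*(-5 + 0)) = 1*(2*0*(-5)) = 1*0 = 0)
F(R) = 6*R*(-1 + R)/7 (F(R) = (R - 1)*(R - R/7) = (-1 + R)*(6*R/7) = 6*R*(-1 + R)/7)
F(C(-4 + 2))*u(-3) = (6*(-4 + 2)*(-1 + (-4 + 2))/7)*0 = ((6/7)*(-2)*(-1 - 2))*0 = ((6/7)*(-2)*(-3))*0 = (36/7)*0 = 0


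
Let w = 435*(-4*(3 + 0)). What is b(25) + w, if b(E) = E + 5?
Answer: -5190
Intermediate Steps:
b(E) = 5 + E
w = -5220 (w = 435*(-4*3) = 435*(-12) = -5220)
b(25) + w = (5 + 25) - 5220 = 30 - 5220 = -5190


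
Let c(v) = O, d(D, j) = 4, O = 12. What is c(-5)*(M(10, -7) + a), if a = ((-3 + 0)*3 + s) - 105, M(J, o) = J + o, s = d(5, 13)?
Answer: -1284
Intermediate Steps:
s = 4
c(v) = 12
a = -110 (a = ((-3 + 0)*3 + 4) - 105 = (-3*3 + 4) - 105 = (-9 + 4) - 105 = -5 - 105 = -110)
c(-5)*(M(10, -7) + a) = 12*((10 - 7) - 110) = 12*(3 - 110) = 12*(-107) = -1284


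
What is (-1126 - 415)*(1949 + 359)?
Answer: -3556628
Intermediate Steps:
(-1126 - 415)*(1949 + 359) = -1541*2308 = -3556628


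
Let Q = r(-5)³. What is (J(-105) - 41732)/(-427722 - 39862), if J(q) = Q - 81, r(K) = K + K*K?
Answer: 2601/35968 ≈ 0.072314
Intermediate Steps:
r(K) = K + K²
Q = 8000 (Q = (-5*(1 - 5))³ = (-5*(-4))³ = 20³ = 8000)
J(q) = 7919 (J(q) = 8000 - 81 = 7919)
(J(-105) - 41732)/(-427722 - 39862) = (7919 - 41732)/(-427722 - 39862) = -33813/(-467584) = -33813*(-1/467584) = 2601/35968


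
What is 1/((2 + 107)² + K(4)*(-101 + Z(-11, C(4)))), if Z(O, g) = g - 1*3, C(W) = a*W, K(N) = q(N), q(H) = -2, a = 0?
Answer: 1/12089 ≈ 8.2720e-5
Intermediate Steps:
K(N) = -2
C(W) = 0 (C(W) = 0*W = 0)
Z(O, g) = -3 + g (Z(O, g) = g - 3 = -3 + g)
1/((2 + 107)² + K(4)*(-101 + Z(-11, C(4)))) = 1/((2 + 107)² - 2*(-101 + (-3 + 0))) = 1/(109² - 2*(-101 - 3)) = 1/(11881 - 2*(-104)) = 1/(11881 + 208) = 1/12089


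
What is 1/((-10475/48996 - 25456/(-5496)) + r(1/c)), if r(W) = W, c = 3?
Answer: 11220084/53309677 ≈ 0.21047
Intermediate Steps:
1/((-10475/48996 - 25456/(-5496)) + r(1/c)) = 1/((-10475/48996 - 25456/(-5496)) + 1/3) = 1/((-10475*1/48996 - 25456*(-1/5496)) + ⅓) = 1/((-10475/48996 + 3182/687) + ⅓) = 1/(49569649/11220084 + ⅓) = 1/(53309677/11220084) = 11220084/53309677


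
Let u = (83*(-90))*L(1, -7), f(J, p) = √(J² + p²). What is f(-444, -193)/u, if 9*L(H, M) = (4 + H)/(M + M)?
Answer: 7*√234385/2075 ≈ 1.6332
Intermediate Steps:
L(H, M) = (4 + H)/(18*M) (L(H, M) = ((4 + H)/(M + M))/9 = ((4 + H)/((2*M)))/9 = ((4 + H)*(1/(2*M)))/9 = ((4 + H)/(2*M))/9 = (4 + H)/(18*M))
u = 2075/7 (u = (83*(-90))*((1/18)*(4 + 1)/(-7)) = -415*(-1)*5/7 = -7470*(-5/126) = 2075/7 ≈ 296.43)
f(-444, -193)/u = √((-444)² + (-193)²)/(2075/7) = √(197136 + 37249)*(7/2075) = √234385*(7/2075) = 7*√234385/2075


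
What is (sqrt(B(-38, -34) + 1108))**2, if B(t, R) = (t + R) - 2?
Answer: 1034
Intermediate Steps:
B(t, R) = -2 + R + t (B(t, R) = (R + t) - 2 = -2 + R + t)
(sqrt(B(-38, -34) + 1108))**2 = (sqrt((-2 - 34 - 38) + 1108))**2 = (sqrt(-74 + 1108))**2 = (sqrt(1034))**2 = 1034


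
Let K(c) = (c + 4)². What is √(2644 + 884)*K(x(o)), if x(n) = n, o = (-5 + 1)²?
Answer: 16800*√2 ≈ 23759.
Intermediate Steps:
o = 16 (o = (-4)² = 16)
K(c) = (4 + c)²
√(2644 + 884)*K(x(o)) = √(2644 + 884)*(4 + 16)² = √3528*20² = (42*√2)*400 = 16800*√2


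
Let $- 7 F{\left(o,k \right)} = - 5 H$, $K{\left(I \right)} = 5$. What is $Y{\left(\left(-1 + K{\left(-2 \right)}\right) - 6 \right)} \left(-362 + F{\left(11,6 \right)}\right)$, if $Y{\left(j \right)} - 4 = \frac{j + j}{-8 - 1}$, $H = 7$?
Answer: $- \frac{4760}{3} \approx -1586.7$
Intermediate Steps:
$F{\left(o,k \right)} = 5$ ($F{\left(o,k \right)} = - \frac{\left(-5\right) 7}{7} = \left(- \frac{1}{7}\right) \left(-35\right) = 5$)
$Y{\left(j \right)} = 4 - \frac{2 j}{9}$ ($Y{\left(j \right)} = 4 + \frac{j + j}{-8 - 1} = 4 + \frac{2 j}{-9} = 4 + 2 j \left(- \frac{1}{9}\right) = 4 - \frac{2 j}{9}$)
$Y{\left(\left(-1 + K{\left(-2 \right)}\right) - 6 \right)} \left(-362 + F{\left(11,6 \right)}\right) = \left(4 - \frac{2 \left(\left(-1 + 5\right) - 6\right)}{9}\right) \left(-362 + 5\right) = \left(4 - \frac{2 \left(4 - 6\right)}{9}\right) \left(-357\right) = \left(4 - - \frac{4}{9}\right) \left(-357\right) = \left(4 + \frac{4}{9}\right) \left(-357\right) = \frac{40}{9} \left(-357\right) = - \frac{4760}{3}$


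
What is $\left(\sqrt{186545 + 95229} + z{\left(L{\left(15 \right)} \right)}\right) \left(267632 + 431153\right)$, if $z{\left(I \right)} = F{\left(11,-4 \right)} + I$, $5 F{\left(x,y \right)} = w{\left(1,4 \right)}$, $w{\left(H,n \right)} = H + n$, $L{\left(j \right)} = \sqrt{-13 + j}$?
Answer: $698785 + 698785 \sqrt{2} + 698785 \sqrt{281774} \approx 3.7262 \cdot 10^{8}$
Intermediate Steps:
$F{\left(x,y \right)} = 1$ ($F{\left(x,y \right)} = \frac{1 + 4}{5} = \frac{1}{5} \cdot 5 = 1$)
$z{\left(I \right)} = 1 + I$
$\left(\sqrt{186545 + 95229} + z{\left(L{\left(15 \right)} \right)}\right) \left(267632 + 431153\right) = \left(\sqrt{186545 + 95229} + \left(1 + \sqrt{-13 + 15}\right)\right) \left(267632 + 431153\right) = \left(\sqrt{281774} + \left(1 + \sqrt{2}\right)\right) 698785 = \left(1 + \sqrt{2} + \sqrt{281774}\right) 698785 = 698785 + 698785 \sqrt{2} + 698785 \sqrt{281774}$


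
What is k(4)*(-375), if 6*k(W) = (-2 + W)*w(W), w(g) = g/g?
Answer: -125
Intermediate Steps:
w(g) = 1
k(W) = -⅓ + W/6 (k(W) = ((-2 + W)*1)/6 = (-2 + W)/6 = -⅓ + W/6)
k(4)*(-375) = (-⅓ + (⅙)*4)*(-375) = (-⅓ + ⅔)*(-375) = (⅓)*(-375) = -125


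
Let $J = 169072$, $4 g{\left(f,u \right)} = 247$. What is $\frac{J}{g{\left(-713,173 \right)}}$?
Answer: $\frac{676288}{247} \approx 2738.0$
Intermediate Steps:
$g{\left(f,u \right)} = \frac{247}{4}$ ($g{\left(f,u \right)} = \frac{1}{4} \cdot 247 = \frac{247}{4}$)
$\frac{J}{g{\left(-713,173 \right)}} = \frac{169072}{\frac{247}{4}} = 169072 \cdot \frac{4}{247} = \frac{676288}{247}$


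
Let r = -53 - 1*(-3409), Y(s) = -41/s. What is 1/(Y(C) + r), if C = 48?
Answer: 48/161047 ≈ 0.00029805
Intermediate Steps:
r = 3356 (r = -53 + 3409 = 3356)
1/(Y(C) + r) = 1/(-41/48 + 3356) = 1/(161047/48) = 48/161047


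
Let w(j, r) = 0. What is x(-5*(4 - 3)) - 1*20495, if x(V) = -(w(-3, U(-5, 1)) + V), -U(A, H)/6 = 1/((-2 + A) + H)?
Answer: -20490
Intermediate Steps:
U(A, H) = -6/(-2 + A + H) (U(A, H) = -6/((-2 + A) + H) = -6/(-2 + A + H))
x(V) = -V (x(V) = -(0 + V) = -V)
x(-5*(4 - 3)) - 1*20495 = -(-5)*(4 - 3) - 1*20495 = -(-5) - 20495 = -1*(-5) - 20495 = 5 - 20495 = -20490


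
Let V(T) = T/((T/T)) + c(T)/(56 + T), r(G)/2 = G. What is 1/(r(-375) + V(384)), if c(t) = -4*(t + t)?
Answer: -55/20514 ≈ -0.0026811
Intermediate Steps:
c(t) = -8*t
r(G) = 2*G
V(T) = T - 8*T/(56 + T) (V(T) = T/((T/T)) + (-8*T)/(56 + T) = T/1 - 8*T/(56 + T) = T*1 - 8*T/(56 + T) = T - 8*T/(56 + T))
1/(r(-375) + V(384)) = 1/(2*(-375) + 384*(48 + 384)/(56 + 384)) = 1/(-750 + 384*432/440) = 1/(-750 + 384*(1/440)*432) = 1/(-750 + 20736/55) = 1/(-20514/55) = -55/20514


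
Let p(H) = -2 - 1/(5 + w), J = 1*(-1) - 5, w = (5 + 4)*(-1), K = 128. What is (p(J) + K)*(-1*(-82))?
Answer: 20705/2 ≈ 10353.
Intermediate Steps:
w = -9 (w = 9*(-1) = -9)
J = -6 (J = -1 - 5 = -6)
p(H) = -7/4 (p(H) = -2 - 1/(5 - 9) = -2 - 1/(-4) = -2 - 1*(-¼) = -2 + ¼ = -7/4)
(p(J) + K)*(-1*(-82)) = (-7/4 + 128)*(-1*(-82)) = (505/4)*82 = 20705/2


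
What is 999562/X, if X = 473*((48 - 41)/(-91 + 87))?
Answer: -3998248/3311 ≈ -1207.6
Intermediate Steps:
X = -3311/4 (X = 473*(7/(-4)) = 473*(7*(-¼)) = 473*(-7/4) = -3311/4 ≈ -827.75)
999562/X = 999562/(-3311/4) = 999562*(-4/3311) = -3998248/3311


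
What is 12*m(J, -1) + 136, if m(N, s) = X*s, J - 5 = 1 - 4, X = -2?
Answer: 160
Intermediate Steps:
J = 2 (J = 5 + (1 - 4) = 5 - 3 = 2)
m(N, s) = -2*s
12*m(J, -1) + 136 = 12*(-2*(-1)) + 136 = 12*2 + 136 = 24 + 136 = 160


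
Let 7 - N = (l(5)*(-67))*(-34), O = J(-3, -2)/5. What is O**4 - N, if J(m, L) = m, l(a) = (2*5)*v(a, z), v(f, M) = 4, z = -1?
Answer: 56945706/625 ≈ 91113.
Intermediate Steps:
l(a) = 40 (l(a) = (2*5)*4 = 10*4 = 40)
O = -3/5 ≈ -0.60000
N = -91113 (N = 7 - 40*(-67)*(-34) = 7 - (-2680)*(-34) = 7 - 1*91120 = 7 - 91120 = -91113)
O**4 - N = (-3/5)**4 - 1*(-91113) = 81/625 + 91113 = 56945706/625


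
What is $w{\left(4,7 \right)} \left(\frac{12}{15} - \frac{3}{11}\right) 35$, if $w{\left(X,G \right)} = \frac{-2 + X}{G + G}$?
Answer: $\frac{29}{11} \approx 2.6364$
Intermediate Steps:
$w{\left(X,G \right)} = \frac{-2 + X}{2 G}$
$w{\left(4,7 \right)} \left(\frac{12}{15} - \frac{3}{11}\right) 35 = \frac{-2 + 4}{2 \cdot 7} \left(\frac{12}{15} - \frac{3}{11}\right) 35 = \frac{1}{2} \cdot \frac{1}{7} \cdot 2 \left(12 \cdot \frac{1}{15} - \frac{3}{11}\right) 35 = \frac{\frac{4}{5} - \frac{3}{11}}{7} \cdot 35 = \frac{1}{7} \cdot \frac{29}{55} \cdot 35 = \frac{29}{385} \cdot 35 = \frac{29}{11}$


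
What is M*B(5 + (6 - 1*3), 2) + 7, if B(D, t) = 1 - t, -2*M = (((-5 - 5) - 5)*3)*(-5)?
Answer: 239/2 ≈ 119.50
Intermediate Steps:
M = -225/2 (M = -((-5 - 5) - 5)*3*(-5)/2 = -(-10 - 5)*3*(-5)/2 = -(-15*3)*(-5)/2 = -(-45)*(-5)/2 = -½*225 = -225/2 ≈ -112.50)
M*B(5 + (6 - 1*3), 2) + 7 = -225*(1 - 1*2)/2 + 7 = -225*(1 - 2)/2 + 7 = -225/2*(-1) + 7 = 225/2 + 7 = 239/2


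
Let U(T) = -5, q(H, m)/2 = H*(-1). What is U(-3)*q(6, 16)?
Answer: 60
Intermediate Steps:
q(H, m) = -2*H (q(H, m) = 2*(H*(-1)) = 2*(-H) = -2*H)
U(-3)*q(6, 16) = -(-10)*6 = -5*(-12) = 60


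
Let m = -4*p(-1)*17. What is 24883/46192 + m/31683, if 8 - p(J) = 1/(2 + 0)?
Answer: 254936723/487833712 ≈ 0.52259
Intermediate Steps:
p(J) = 15/2 (p(J) = 8 - 1/(2 + 0) = 8 - 1/2 = 8 - 1*½ = 8 - ½ = 15/2)
m = -510 (m = -4*15/2*17 = -30*17 = -510)
24883/46192 + m/31683 = 24883/46192 - 510/31683 = 24883*(1/46192) - 510*1/31683 = 24883/46192 - 170/10561 = 254936723/487833712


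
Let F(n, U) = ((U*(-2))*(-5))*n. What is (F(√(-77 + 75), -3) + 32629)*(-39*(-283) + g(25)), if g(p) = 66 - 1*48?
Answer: 360713595 - 331650*I*√2 ≈ 3.6071e+8 - 4.6902e+5*I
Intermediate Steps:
g(p) = 18 (g(p) = 66 - 48 = 18)
F(n, U) = 10*U*n (F(n, U) = (-2*U*(-5))*n = (10*U)*n = 10*U*n)
(F(√(-77 + 75), -3) + 32629)*(-39*(-283) + g(25)) = (10*(-3)*√(-77 + 75) + 32629)*(-39*(-283) + 18) = (10*(-3)*√(-2) + 32629)*(11037 + 18) = (10*(-3)*(I*√2) + 32629)*11055 = (-30*I*√2 + 32629)*11055 = (32629 - 30*I*√2)*11055 = 360713595 - 331650*I*√2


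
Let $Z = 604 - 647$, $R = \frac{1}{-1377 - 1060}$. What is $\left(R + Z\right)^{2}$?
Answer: $\frac{10981363264}{5938969} \approx 1849.0$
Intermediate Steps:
$R = - \frac{1}{2437}$ ($R = \frac{1}{-2437} = - \frac{1}{2437} \approx -0.00041034$)
$Z = -43$
$\left(R + Z\right)^{2} = \left(- \frac{1}{2437} - 43\right)^{2} = \left(- \frac{104792}{2437}\right)^{2} = \frac{10981363264}{5938969}$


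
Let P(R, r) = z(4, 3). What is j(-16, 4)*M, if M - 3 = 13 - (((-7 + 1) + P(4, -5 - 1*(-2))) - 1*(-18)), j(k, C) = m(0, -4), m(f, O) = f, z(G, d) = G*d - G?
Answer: 0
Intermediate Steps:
z(G, d) = -G + G*d
j(k, C) = 0
P(R, r) = 8 (P(R, r) = 4*(-1 + 3) = 4*2 = 8)
M = -4 (M = 3 + (13 - (((-7 + 1) + 8) - 1*(-18))) = 3 + (13 - ((-6 + 8) + 18)) = 3 + (13 - (2 + 18)) = 3 + (13 - 1*20) = 3 + (13 - 20) = 3 - 7 = -4)
j(-16, 4)*M = 0*(-4) = 0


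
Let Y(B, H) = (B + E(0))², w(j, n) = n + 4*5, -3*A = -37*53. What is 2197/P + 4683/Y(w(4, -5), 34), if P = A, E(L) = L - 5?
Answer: 9842463/196100 ≈ 50.191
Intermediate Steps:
A = 1961/3 (A = -(-37)*53/3 = -⅓*(-1961) = 1961/3 ≈ 653.67)
E(L) = -5 + L
P = 1961/3 ≈ 653.67
w(j, n) = 20 + n (w(j, n) = n + 20 = 20 + n)
Y(B, H) = (-5 + B)² (Y(B, H) = (B + (-5 + 0))² = (B - 5)² = (-5 + B)²)
2197/P + 4683/Y(w(4, -5), 34) = 2197/(1961/3) + 4683/((-5 + (20 - 5))²) = 2197*(3/1961) + 4683/((-5 + 15)²) = 6591/1961 + 4683/(10²) = 6591/1961 + 4683/100 = 9842463/196100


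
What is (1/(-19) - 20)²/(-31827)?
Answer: -48387/3829849 ≈ -0.012634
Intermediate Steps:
(1/(-19) - 20)²/(-31827) = (-1/19 - 20)²*(-1/31827) = (-381/19)²*(-1/31827) = (145161/361)*(-1/31827) = -48387/3829849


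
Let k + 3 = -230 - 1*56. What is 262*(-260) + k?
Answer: -68409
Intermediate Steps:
k = -289 (k = -3 + (-230 - 1*56) = -3 + (-230 - 56) = -3 - 286 = -289)
262*(-260) + k = 262*(-260) - 289 = -68120 - 289 = -68409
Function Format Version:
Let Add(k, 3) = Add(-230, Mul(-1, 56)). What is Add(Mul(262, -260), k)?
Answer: -68409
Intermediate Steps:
k = -289 (k = Add(-3, Add(-230, Mul(-1, 56))) = Add(-3, Add(-230, -56)) = Add(-3, -286) = -289)
Add(Mul(262, -260), k) = Add(Mul(262, -260), -289) = Add(-68120, -289) = -68409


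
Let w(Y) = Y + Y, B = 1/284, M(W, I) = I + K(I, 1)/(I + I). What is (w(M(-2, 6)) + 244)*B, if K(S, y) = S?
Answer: 257/284 ≈ 0.90493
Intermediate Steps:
M(W, I) = ½ + I (M(W, I) = I + I/(I + I) = I + I/((2*I)) = I + (1/(2*I))*I = I + ½ = ½ + I)
B = 1/284 ≈ 0.0035211
w(Y) = 2*Y
(w(M(-2, 6)) + 244)*B = (2*(½ + 6) + 244)*(1/284) = (2*(13/2) + 244)*(1/284) = (13 + 244)*(1/284) = 257*(1/284) = 257/284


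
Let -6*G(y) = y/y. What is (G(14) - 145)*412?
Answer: -179426/3 ≈ -59809.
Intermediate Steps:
G(y) = -⅙ (G(y) = -y/(6*y) = -⅙*1 = -⅙)
(G(14) - 145)*412 = (-⅙ - 145)*412 = -871/6*412 = -179426/3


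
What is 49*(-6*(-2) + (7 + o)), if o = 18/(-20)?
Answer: 8869/10 ≈ 886.90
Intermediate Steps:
o = -9/10 (o = 18*(-1/20) = -9/10 ≈ -0.90000)
49*(-6*(-2) + (7 + o)) = 49*(-6*(-2) + (7 - 9/10)) = 49*(12 + 61/10) = 49*(181/10) = 8869/10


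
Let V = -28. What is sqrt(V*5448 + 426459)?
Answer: 3*sqrt(30435) ≈ 523.37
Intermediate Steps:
sqrt(V*5448 + 426459) = sqrt(-28*5448 + 426459) = sqrt(-152544 + 426459) = sqrt(273915) = 3*sqrt(30435)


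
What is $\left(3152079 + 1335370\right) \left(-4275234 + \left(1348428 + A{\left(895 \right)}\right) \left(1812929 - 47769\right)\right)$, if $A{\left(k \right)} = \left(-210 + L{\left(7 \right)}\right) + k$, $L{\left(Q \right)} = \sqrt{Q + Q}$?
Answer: $10686393223761504854 + 7921065476840 \sqrt{14} \approx 1.0686 \cdot 10^{19}$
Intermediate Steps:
$L{\left(Q \right)} = \sqrt{2} \sqrt{Q}$ ($L{\left(Q \right)} = \sqrt{2 Q} = \sqrt{2} \sqrt{Q}$)
$A{\left(k \right)} = -210 + k + \sqrt{14}$ ($A{\left(k \right)} = \left(-210 + \sqrt{2} \sqrt{7}\right) + k = \left(-210 + \sqrt{14}\right) + k = -210 + k + \sqrt{14}$)
$\left(3152079 + 1335370\right) \left(-4275234 + \left(1348428 + A{\left(895 \right)}\right) \left(1812929 - 47769\right)\right) = \left(3152079 + 1335370\right) \left(-4275234 + \left(1348428 + \left(-210 + 895 + \sqrt{14}\right)\right) \left(1812929 - 47769\right)\right) = 4487449 \left(-4275234 + \left(1348428 + \left(685 + \sqrt{14}\right)\right) 1765160\right) = 4487449 \left(-4275234 + \left(1349113 + \sqrt{14}\right) 1765160\right) = 4487449 \left(-4275234 + \left(2381400303080 + 1765160 \sqrt{14}\right)\right) = 4487449 \left(2381396027846 + 1765160 \sqrt{14}\right) = 10686393223761504854 + 7921065476840 \sqrt{14}$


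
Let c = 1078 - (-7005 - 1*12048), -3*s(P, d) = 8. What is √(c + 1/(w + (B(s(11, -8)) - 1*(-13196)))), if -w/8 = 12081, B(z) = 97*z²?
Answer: √2792252334065965/372430 ≈ 141.88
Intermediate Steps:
s(P, d) = -8/3 (s(P, d) = -⅓*8 = -8/3)
w = -96648 (w = -8*12081 = -96648)
c = 20131 (c = 1078 - (-7005 - 12048) = 1078 - 1*(-19053) = 1078 + 19053 = 20131)
√(c + 1/(w + (B(s(11, -8)) - 1*(-13196)))) = √(20131 + 1/(-96648 + (97*(-8/3)² - 1*(-13196)))) = √(20131 + 1/(-96648 + (97*(64/9) + 13196))) = √(20131 + 1/(-96648 + (6208/9 + 13196))) = √(20131 + 1/(-96648 + 124972/9)) = √(20131 + 1/(-744860/9)) = √(20131 - 9/744860) = √(14994776651/744860) = √2792252334065965/372430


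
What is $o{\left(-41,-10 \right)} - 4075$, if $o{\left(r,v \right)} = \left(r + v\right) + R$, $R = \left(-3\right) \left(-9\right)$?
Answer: $-4099$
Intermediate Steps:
$R = 27$
$o{\left(r,v \right)} = 27 + r + v$ ($o{\left(r,v \right)} = \left(r + v\right) + 27 = 27 + r + v$)
$o{\left(-41,-10 \right)} - 4075 = \left(27 - 41 - 10\right) - 4075 = -24 - 4075 = -4099$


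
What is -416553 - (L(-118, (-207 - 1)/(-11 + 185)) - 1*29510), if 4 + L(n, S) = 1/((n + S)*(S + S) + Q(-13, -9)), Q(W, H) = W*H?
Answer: -1177578937356/3042533 ≈ -3.8704e+5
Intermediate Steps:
Q(W, H) = H*W
L(n, S) = -4 + 1/(117 + 2*S*(S + n)) (L(n, S) = -4 + 1/((n + S)*(S + S) - 9*(-13)) = -4 + 1/((S + n)*(2*S) + 117) = -4 + 1/(2*S*(S + n) + 117) = -4 + 1/(117 + 2*S*(S + n)))
-416553 - (L(-118, (-207 - 1)/(-11 + 185)) - 1*29510) = -416553 - ((-467 - 8*(-207 - 1)**2/(-11 + 185)**2 - 8*(-207 - 1)/(-11 + 185)*(-118))/(117 + 2*((-207 - 1)/(-11 + 185))**2 + 2*((-207 - 1)/(-11 + 185))*(-118)) - 1*29510) = -416553 - ((-467 - 8*(-208/174)**2 - 8*(-208/174)*(-118))/(117 + 2*(-208/174)**2 + 2*(-208/174)*(-118)) - 29510) = -416553 - ((-467 - 8*(-208*1/174)**2 - 8*(-208*1/174)*(-118))/(117 + 2*(-208*1/174)**2 + 2*(-208*1/174)*(-118)) - 29510) = -416553 - ((-467 - 8*(-104/87)**2 - 8*(-104/87)*(-118))/(117 + 2*(-104/87)**2 + 2*(-104/87)*(-118)) - 29510) = -416553 - ((-467 - 8*10816/7569 - 98176/87)/(117 + 2*(10816/7569) + 24544/87) - 29510) = -416553 - ((-467 - 86528/7569 - 98176/87)/(117 + 21632/7569 + 24544/87) - 29510) = -416553 - (-12162563/7569/(3042533/7569) - 29510) = -416553 - ((7569/3042533)*(-12162563/7569) - 29510) = -416553 - (-12162563/3042533 - 29510) = -416553 - 1*(-89797311393/3042533) = -416553 + 89797311393/3042533 = -1177578937356/3042533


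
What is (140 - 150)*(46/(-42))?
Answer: 230/21 ≈ 10.952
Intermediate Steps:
(140 - 150)*(46/(-42)) = -460*(-1)/42 = -10*(-23/21) = 230/21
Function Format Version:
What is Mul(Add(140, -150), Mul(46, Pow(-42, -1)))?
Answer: Rational(230, 21) ≈ 10.952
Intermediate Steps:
Mul(Add(140, -150), Mul(46, Pow(-42, -1))) = Mul(-10, Mul(46, Rational(-1, 42))) = Mul(-10, Rational(-23, 21)) = Rational(230, 21)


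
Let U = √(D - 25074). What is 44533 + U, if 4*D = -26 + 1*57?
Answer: 44533 + I*√100265/2 ≈ 44533.0 + 158.32*I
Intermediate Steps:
D = 31/4 (D = (-26 + 1*57)/4 = (-26 + 57)/4 = (¼)*31 = 31/4 ≈ 7.7500)
U = I*√100265/2 (U = √(31/4 - 25074) = √(-100265/4) = I*√100265/2 ≈ 158.32*I)
44533 + U = 44533 + I*√100265/2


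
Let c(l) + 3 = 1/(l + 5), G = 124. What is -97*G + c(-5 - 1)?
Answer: -12032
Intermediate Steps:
c(l) = -3 + 1/(5 + l) (c(l) = -3 + 1/(l + 5) = -3 + 1/(5 + l))
-97*G + c(-5 - 1) = -97*124 + (-14 - 3*(-5 - 1))/(5 + (-5 - 1)) = -12028 + (-14 - 3*(-6))/(5 - 6) = -12028 + (-14 + 18)/(-1) = -12028 - 1*4 = -12028 - 4 = -12032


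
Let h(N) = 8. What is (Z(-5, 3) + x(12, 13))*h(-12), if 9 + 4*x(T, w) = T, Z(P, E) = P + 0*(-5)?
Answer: -34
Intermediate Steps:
Z(P, E) = P (Z(P, E) = P + 0 = P)
x(T, w) = -9/4 + T/4
(Z(-5, 3) + x(12, 13))*h(-12) = (-5 + (-9/4 + (¼)*12))*8 = (-5 + (-9/4 + 3))*8 = (-5 + ¾)*8 = -17/4*8 = -34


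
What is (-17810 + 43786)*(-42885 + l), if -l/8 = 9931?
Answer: -3177722008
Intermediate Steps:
l = -79448 (l = -8*9931 = -79448)
(-17810 + 43786)*(-42885 + l) = (-17810 + 43786)*(-42885 - 79448) = 25976*(-122333) = -3177722008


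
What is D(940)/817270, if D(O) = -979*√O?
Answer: -979*√235/408635 ≈ -0.036727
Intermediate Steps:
D(940)/817270 = -1958*√235/817270 = -1958*√235*(1/817270) = -979*√235/408635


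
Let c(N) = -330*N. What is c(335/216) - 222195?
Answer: -8017445/36 ≈ -2.2271e+5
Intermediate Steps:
c(335/216) - 222195 = -110550/216 - 222195 = -330*335/216 - 222195 = -18425/36 - 222195 = -8017445/36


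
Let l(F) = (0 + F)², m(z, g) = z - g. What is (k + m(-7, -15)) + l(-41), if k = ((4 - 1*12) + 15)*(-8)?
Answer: 1633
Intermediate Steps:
l(F) = F²
k = -56 (k = ((4 - 12) + 15)*(-8) = (-8 + 15)*(-8) = 7*(-8) = -56)
(k + m(-7, -15)) + l(-41) = (-56 + (-7 - 1*(-15))) + (-41)² = (-56 + (-7 + 15)) + 1681 = (-56 + 8) + 1681 = -48 + 1681 = 1633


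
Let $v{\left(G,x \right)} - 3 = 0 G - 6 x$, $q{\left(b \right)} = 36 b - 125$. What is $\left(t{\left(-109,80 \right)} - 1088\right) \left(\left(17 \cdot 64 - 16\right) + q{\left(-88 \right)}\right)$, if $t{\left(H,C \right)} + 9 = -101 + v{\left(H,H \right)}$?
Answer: $1201561$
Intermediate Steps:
$q{\left(b \right)} = -125 + 36 b$
$v{\left(G,x \right)} = 3 - 6 x$ ($v{\left(G,x \right)} = 3 + \left(0 G - 6 x\right) = 3 + \left(0 - 6 x\right) = 3 - 6 x$)
$t{\left(H,C \right)} = -107 - 6 H$ ($t{\left(H,C \right)} = -9 - \left(98 + 6 H\right) = -107 - 6 H$)
$\left(t{\left(-109,80 \right)} - 1088\right) \left(\left(17 \cdot 64 - 16\right) + q{\left(-88 \right)}\right) = \left(\left(-107 - -654\right) - 1088\right) \left(\left(17 \cdot 64 - 16\right) + \left(-125 + 36 \left(-88\right)\right)\right) = \left(\left(-107 + 654\right) - 1088\right) \left(\left(1088 - 16\right) - 3293\right) = \left(547 - 1088\right) \left(1072 - 3293\right) = \left(-541\right) \left(-2221\right) = 1201561$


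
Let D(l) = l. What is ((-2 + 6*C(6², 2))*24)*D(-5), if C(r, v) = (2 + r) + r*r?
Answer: -960240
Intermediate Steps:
C(r, v) = 2 + r + r² (C(r, v) = (2 + r) + r² = 2 + r + r²)
((-2 + 6*C(6², 2))*24)*D(-5) = ((-2 + 6*(2 + 6² + (6²)²))*24)*(-5) = ((-2 + 6*(2 + 36 + 36²))*24)*(-5) = ((-2 + 6*(2 + 36 + 1296))*24)*(-5) = ((-2 + 6*1334)*24)*(-5) = ((-2 + 8004)*24)*(-5) = (8002*24)*(-5) = 192048*(-5) = -960240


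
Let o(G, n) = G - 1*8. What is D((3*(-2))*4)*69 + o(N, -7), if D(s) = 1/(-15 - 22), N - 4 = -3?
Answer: -328/37 ≈ -8.8649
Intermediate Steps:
N = 1 (N = 4 - 3 = 1)
o(G, n) = -8 + G (o(G, n) = G - 8 = -8 + G)
D(s) = -1/37 (D(s) = 1/(-37) = -1/37)
D((3*(-2))*4)*69 + o(N, -7) = -1/37*69 + (-8 + 1) = -69/37 - 7 = -328/37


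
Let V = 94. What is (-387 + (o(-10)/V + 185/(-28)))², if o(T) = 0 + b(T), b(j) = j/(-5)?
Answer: 268281525681/1731856 ≈ 1.5491e+5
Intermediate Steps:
b(j) = -j/5 (b(j) = j*(-⅕) = -j/5)
o(T) = -T/5 (o(T) = 0 - T/5 = -T/5)
(-387 + (o(-10)/V + 185/(-28)))² = (-387 + (-⅕*(-10)/94 + 185/(-28)))² = (-387 + (2*(1/94) + 185*(-1/28)))² = (-387 + (1/47 - 185/28))² = (-387 - 8667/1316)² = (-517959/1316)² = 268281525681/1731856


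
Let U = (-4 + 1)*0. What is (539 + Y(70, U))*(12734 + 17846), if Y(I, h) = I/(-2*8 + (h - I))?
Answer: 707682360/43 ≈ 1.6458e+7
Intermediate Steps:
U = 0 (U = -3*0 = 0)
Y(I, h) = I/(-16 + h - I) (Y(I, h) = I/(-16 + (h - I)) = I/(-16 + h - I))
(539 + Y(70, U))*(12734 + 17846) = (539 + 70/(-16 + 0 - 1*70))*(12734 + 17846) = (539 + 70/(-16 + 0 - 70))*30580 = (539 + 70/(-86))*30580 = (539 + 70*(-1/86))*30580 = (539 - 35/43)*30580 = (23142/43)*30580 = 707682360/43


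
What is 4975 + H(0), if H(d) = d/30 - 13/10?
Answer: 49737/10 ≈ 4973.7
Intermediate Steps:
H(d) = -13/10 + d/30 (H(d) = d*(1/30) - 13*⅒ = d/30 - 13/10 = -13/10 + d/30)
4975 + H(0) = 4975 + (-13/10 + (1/30)*0) = 4975 + (-13/10 + 0) = 4975 - 13/10 = 49737/10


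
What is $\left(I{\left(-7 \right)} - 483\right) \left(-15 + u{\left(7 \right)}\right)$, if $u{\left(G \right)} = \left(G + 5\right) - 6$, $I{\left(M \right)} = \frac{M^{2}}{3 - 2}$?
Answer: $3906$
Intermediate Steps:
$I{\left(M \right)} = M^{2}$ ($I{\left(M \right)} = \frac{M^{2}}{3 - 2} = \frac{M^{2}}{1} = M^{2} \cdot 1 = M^{2}$)
$u{\left(G \right)} = -1 + G$ ($u{\left(G \right)} = \left(5 + G\right) - 6 = -1 + G$)
$\left(I{\left(-7 \right)} - 483\right) \left(-15 + u{\left(7 \right)}\right) = \left(\left(-7\right)^{2} - 483\right) \left(-15 + \left(-1 + 7\right)\right) = \left(49 - 483\right) \left(-15 + 6\right) = \left(-434\right) \left(-9\right) = 3906$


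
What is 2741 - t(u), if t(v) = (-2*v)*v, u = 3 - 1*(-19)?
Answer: 3709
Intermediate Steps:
u = 22 (u = 3 + 19 = 22)
t(v) = -2*v²
2741 - t(u) = 2741 - (-2)*22² = 2741 - (-2)*484 = 2741 - 1*(-968) = 2741 + 968 = 3709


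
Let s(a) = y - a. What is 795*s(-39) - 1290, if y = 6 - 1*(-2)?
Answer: 36075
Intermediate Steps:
y = 8 (y = 6 + 2 = 8)
s(a) = 8 - a
795*s(-39) - 1290 = 795*(8 - 1*(-39)) - 1290 = 795*(8 + 39) - 1290 = 795*47 - 1290 = 37365 - 1290 = 36075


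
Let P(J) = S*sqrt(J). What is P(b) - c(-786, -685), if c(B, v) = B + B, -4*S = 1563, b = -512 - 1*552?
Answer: 1572 - 1563*I*sqrt(266)/2 ≈ 1572.0 - 12746.0*I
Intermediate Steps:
b = -1064 (b = -512 - 552 = -1064)
S = -1563/4 (S = -1/4*1563 = -1563/4 ≈ -390.75)
c(B, v) = 2*B
P(J) = -1563*sqrt(J)/4
P(b) - c(-786, -685) = -1563*I*sqrt(266)/2 - 2*(-786) = -1563*I*sqrt(266)/2 - 1*(-1572) = -1563*I*sqrt(266)/2 + 1572 = 1572 - 1563*I*sqrt(266)/2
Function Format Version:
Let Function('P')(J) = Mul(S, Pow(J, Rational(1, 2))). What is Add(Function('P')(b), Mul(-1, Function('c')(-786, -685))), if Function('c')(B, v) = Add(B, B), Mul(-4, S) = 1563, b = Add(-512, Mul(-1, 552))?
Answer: Add(1572, Mul(Rational(-1563, 2), I, Pow(266, Rational(1, 2)))) ≈ Add(1572.0, Mul(-12746., I))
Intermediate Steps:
b = -1064 (b = Add(-512, -552) = -1064)
S = Rational(-1563, 4) (S = Mul(Rational(-1, 4), 1563) = Rational(-1563, 4) ≈ -390.75)
Function('c')(B, v) = Mul(2, B)
Function('P')(J) = Mul(Rational(-1563, 4), Pow(J, Rational(1, 2)))
Add(Function('P')(b), Mul(-1, Function('c')(-786, -685))) = Add(Mul(Rational(-1563, 4), Pow(-1064, Rational(1, 2))), Mul(-1, Mul(2, -786))) = Add(Mul(Rational(-1563, 4), Mul(2, I, Pow(266, Rational(1, 2)))), Mul(-1, -1572)) = Add(Mul(Rational(-1563, 2), I, Pow(266, Rational(1, 2))), 1572) = Add(1572, Mul(Rational(-1563, 2), I, Pow(266, Rational(1, 2))))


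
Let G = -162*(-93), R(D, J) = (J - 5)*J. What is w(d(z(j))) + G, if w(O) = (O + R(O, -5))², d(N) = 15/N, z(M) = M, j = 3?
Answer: 18091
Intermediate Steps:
R(D, J) = J*(-5 + J) (R(D, J) = (-5 + J)*J = J*(-5 + J))
G = 15066
w(O) = (50 + O)² (w(O) = (O - 5*(-5 - 5))² = (O - 5*(-10))² = (O + 50)² = (50 + O)²)
w(d(z(j))) + G = (50 + 15/3)² + 15066 = (50 + 15*(⅓))² + 15066 = (50 + 5)² + 15066 = 55² + 15066 = 3025 + 15066 = 18091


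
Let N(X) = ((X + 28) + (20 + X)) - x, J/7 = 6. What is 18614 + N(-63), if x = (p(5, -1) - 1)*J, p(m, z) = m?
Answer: 18368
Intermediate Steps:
J = 42 (J = 7*6 = 42)
x = 168 (x = (5 - 1)*42 = 4*42 = 168)
N(X) = -120 + 2*X (N(X) = ((X + 28) + (20 + X)) - 1*168 = ((28 + X) + (20 + X)) - 168 = (48 + 2*X) - 168 = -120 + 2*X)
18614 + N(-63) = 18614 + (-120 + 2*(-63)) = 18614 + (-120 - 126) = 18614 - 246 = 18368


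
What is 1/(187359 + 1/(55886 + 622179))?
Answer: 678065/127041580336 ≈ 5.3373e-6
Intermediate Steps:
1/(187359 + 1/(55886 + 622179)) = 1/(187359 + 1/678065) = 1/(127041580336/678065) = 678065/127041580336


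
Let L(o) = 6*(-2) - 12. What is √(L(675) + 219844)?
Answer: 2*√54955 ≈ 468.85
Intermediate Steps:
L(o) = -24 (L(o) = -12 - 12 = -24)
√(L(675) + 219844) = √(-24 + 219844) = √219820 = 2*√54955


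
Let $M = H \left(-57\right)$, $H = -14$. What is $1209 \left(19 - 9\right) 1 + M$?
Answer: $12888$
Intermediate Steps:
$M = 798$ ($M = \left(-14\right) \left(-57\right) = 798$)
$1209 \left(19 - 9\right) 1 + M = 1209 \left(19 - 9\right) 1 + 798 = 1209 \cdot 10 \cdot 1 + 798 = 1209 \cdot 10 + 798 = 12090 + 798 = 12888$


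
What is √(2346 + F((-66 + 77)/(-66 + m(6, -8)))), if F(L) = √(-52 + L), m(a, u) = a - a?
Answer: √(84456 + 6*I*√1878)/6 ≈ 48.436 + 0.074559*I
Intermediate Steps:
m(a, u) = 0
√(2346 + F((-66 + 77)/(-66 + m(6, -8)))) = √(2346 + √(-52 + (-66 + 77)/(-66 + 0))) = √(2346 + √(-52 + 11/(-66))) = √(2346 + √(-52 + 11*(-1/66))) = √(2346 + √(-52 - ⅙)) = √(2346 + √(-313/6)) = √(2346 + I*√1878/6)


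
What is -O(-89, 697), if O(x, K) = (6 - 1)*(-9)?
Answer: 45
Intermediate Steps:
O(x, K) = -45 (O(x, K) = 5*(-9) = -45)
-O(-89, 697) = -1*(-45) = 45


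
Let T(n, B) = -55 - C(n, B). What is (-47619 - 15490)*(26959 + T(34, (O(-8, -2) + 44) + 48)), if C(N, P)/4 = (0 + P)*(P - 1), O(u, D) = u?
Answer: 62099256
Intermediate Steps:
C(N, P) = 4*P*(-1 + P) (C(N, P) = 4*((0 + P)*(P - 1)) = 4*(P*(-1 + P)) = 4*P*(-1 + P))
T(n, B) = -55 - 4*B*(-1 + B)
(-47619 - 15490)*(26959 + T(34, (O(-8, -2) + 44) + 48)) = (-47619 - 15490)*(26959 + (-55 - 4*((-8 + 44) + 48)*(-1 + ((-8 + 44) + 48)))) = -63109*(26959 + (-55 - 4*(36 + 48)*(-1 + (36 + 48)))) = -63109*(26959 + (-55 - 4*84*(-1 + 84))) = -63109*(26959 + (-55 - 4*84*83)) = -63109*(26959 + (-55 - 27888)) = -63109*(26959 - 27943) = -63109*(-984) = 62099256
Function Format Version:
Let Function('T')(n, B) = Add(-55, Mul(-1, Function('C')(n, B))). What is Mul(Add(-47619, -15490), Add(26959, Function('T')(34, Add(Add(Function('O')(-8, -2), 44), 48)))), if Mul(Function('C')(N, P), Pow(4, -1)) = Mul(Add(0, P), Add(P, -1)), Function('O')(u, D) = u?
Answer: 62099256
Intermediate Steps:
Function('C')(N, P) = Mul(4, P, Add(-1, P)) (Function('C')(N, P) = Mul(4, Mul(Add(0, P), Add(P, -1))) = Mul(4, Mul(P, Add(-1, P))) = Mul(4, P, Add(-1, P)))
Function('T')(n, B) = Add(-55, Mul(-4, B, Add(-1, B))) (Function('T')(n, B) = Add(-55, Mul(-1, Mul(4, B, Add(-1, B)))) = Add(-55, Mul(-4, B, Add(-1, B))))
Mul(Add(-47619, -15490), Add(26959, Function('T')(34, Add(Add(Function('O')(-8, -2), 44), 48)))) = Mul(Add(-47619, -15490), Add(26959, Add(-55, Mul(-4, Add(Add(-8, 44), 48), Add(-1, Add(Add(-8, 44), 48)))))) = Mul(-63109, Add(26959, Add(-55, Mul(-4, Add(36, 48), Add(-1, Add(36, 48)))))) = Mul(-63109, Add(26959, Add(-55, Mul(-4, 84, Add(-1, 84))))) = Mul(-63109, Add(26959, Add(-55, Mul(-4, 84, 83)))) = Mul(-63109, Add(26959, Add(-55, -27888))) = Mul(-63109, Add(26959, -27943)) = Mul(-63109, -984) = 62099256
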